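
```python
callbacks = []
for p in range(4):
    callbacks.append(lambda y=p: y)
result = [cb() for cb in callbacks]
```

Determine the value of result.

Step 1: Default arg y=p captures p at each iteration.
Step 2: Each lambda has its own default: 0, 1, ..., 3.
Step 3: result = [0, 1, 2, 3]

The answer is [0, 1, 2, 3].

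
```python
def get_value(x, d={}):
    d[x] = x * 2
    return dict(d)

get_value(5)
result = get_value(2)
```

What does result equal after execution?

Step 1: Mutable default dict is shared across calls.
Step 2: First call adds 5: 10. Second call adds 2: 4.
Step 3: result = {5: 10, 2: 4}

The answer is {5: 10, 2: 4}.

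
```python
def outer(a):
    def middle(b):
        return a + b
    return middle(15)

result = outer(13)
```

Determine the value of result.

Step 1: outer(13) passes a = 13.
Step 2: middle(15) has b = 15, reads a = 13 from enclosing.
Step 3: result = 13 + 15 = 28

The answer is 28.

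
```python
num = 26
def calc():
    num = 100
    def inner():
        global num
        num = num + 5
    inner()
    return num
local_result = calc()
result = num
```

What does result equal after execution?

Step 1: Global num = 26. calc() creates local num = 100.
Step 2: inner() declares global num and adds 5: global num = 26 + 5 = 31.
Step 3: calc() returns its local num = 100 (unaffected by inner).
Step 4: result = global num = 31

The answer is 31.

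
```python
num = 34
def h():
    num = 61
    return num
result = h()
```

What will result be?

Step 1: Global num = 34.
Step 2: h() creates local num = 61, shadowing the global.
Step 3: Returns local num = 61. result = 61

The answer is 61.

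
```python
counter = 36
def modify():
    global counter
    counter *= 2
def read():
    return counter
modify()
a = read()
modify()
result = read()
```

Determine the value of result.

Step 1: counter = 36.
Step 2: First modify(): counter = 36 * 2 = 72.
Step 3: Second modify(): counter = 72 * 2 = 144.
Step 4: read() returns 144

The answer is 144.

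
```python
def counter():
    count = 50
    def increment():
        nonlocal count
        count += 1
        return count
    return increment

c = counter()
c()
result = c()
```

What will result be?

Step 1: counter() creates closure with count = 50.
Step 2: Each c() call increments count via nonlocal. After 2 calls: 50 + 2 = 52.
Step 3: result = 52

The answer is 52.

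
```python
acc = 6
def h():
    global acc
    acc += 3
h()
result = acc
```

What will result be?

Step 1: acc = 6 globally.
Step 2: h() modifies global acc: acc += 3 = 9.
Step 3: result = 9

The answer is 9.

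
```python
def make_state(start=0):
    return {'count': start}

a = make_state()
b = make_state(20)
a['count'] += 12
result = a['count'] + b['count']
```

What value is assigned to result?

Step 1: make_state() returns a new dict each call (immutable default 0).
Step 2: a = {'count': 0}, b = {'count': 20}.
Step 3: a['count'] += 12 = 12. result = 12 + 20 = 32

The answer is 32.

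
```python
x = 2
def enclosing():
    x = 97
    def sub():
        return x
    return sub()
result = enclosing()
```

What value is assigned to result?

Step 1: x = 2 globally, but enclosing() defines x = 97 locally.
Step 2: sub() looks up x. Not in local scope, so checks enclosing scope (enclosing) and finds x = 97.
Step 3: result = 97

The answer is 97.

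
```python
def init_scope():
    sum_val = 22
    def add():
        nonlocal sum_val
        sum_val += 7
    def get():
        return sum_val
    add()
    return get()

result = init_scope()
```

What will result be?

Step 1: sum_val = 22. add() modifies it via nonlocal, get() reads it.
Step 2: add() makes sum_val = 22 + 7 = 29.
Step 3: get() returns 29. result = 29

The answer is 29.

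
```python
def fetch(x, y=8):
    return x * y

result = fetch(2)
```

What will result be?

Step 1: fetch(2) uses default y = 8.
Step 2: Returns 2 * 8 = 16.
Step 3: result = 16

The answer is 16.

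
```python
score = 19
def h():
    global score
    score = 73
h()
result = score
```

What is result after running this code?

Step 1: score = 19 globally.
Step 2: h() declares global score and sets it to 73.
Step 3: After h(), global score = 73. result = 73

The answer is 73.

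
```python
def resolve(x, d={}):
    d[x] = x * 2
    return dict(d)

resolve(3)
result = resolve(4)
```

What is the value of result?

Step 1: Mutable default dict is shared across calls.
Step 2: First call adds 3: 6. Second call adds 4: 8.
Step 3: result = {3: 6, 4: 8}

The answer is {3: 6, 4: 8}.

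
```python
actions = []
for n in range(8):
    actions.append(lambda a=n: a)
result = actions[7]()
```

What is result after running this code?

Step 1: Default argument a=n captures n's value at each iteration.
Step 2: actions[7] captured a = 7 when n was 7.
Step 3: result = 7

The answer is 7.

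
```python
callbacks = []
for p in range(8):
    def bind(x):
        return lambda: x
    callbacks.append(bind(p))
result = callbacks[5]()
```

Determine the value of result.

Step 1: bind(p) creates a new scope capturing x = p at call time.
Step 2: callbacks[5] = bind(5), so its lambda captures x = 5.
Step 3: result = 5 (closure factory fixes late binding)

The answer is 5.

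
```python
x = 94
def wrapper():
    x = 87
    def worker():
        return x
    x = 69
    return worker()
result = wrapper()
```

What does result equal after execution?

Step 1: wrapper() sets x = 87, then later x = 69.
Step 2: worker() is called after x is reassigned to 69. Closures capture variables by reference, not by value.
Step 3: result = 69

The answer is 69.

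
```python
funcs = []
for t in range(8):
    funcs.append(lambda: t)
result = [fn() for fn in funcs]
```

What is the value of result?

Step 1: All 8 lambdas share the same variable t.
Step 2: After the loop, t = 7.
Step 3: Each call returns 7. result = [7, 7, 7, 7, 7, 7, 7, 7]

The answer is [7, 7, 7, 7, 7, 7, 7, 7].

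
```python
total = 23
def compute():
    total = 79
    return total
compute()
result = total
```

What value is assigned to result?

Step 1: total = 23 globally.
Step 2: compute() creates a LOCAL total = 79 (no global keyword!).
Step 3: The global total is unchanged. result = 23

The answer is 23.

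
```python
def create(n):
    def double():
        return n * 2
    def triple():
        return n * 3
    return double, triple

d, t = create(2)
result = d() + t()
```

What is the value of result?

Step 1: Both closures capture the same n = 2.
Step 2: d() = 2 * 2 = 4, t() = 2 * 3 = 6.
Step 3: result = 4 + 6 = 10

The answer is 10.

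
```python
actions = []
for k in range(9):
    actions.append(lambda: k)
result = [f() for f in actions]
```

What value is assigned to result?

Step 1: All 9 lambdas share the same variable k.
Step 2: After the loop, k = 8.
Step 3: Each call returns 8. result = [8, 8, 8, 8, 8, 8, 8, 8, 8]

The answer is [8, 8, 8, 8, 8, 8, 8, 8, 8].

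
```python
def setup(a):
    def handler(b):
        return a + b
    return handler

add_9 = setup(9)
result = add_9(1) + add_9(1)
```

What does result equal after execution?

Step 1: add_9 captures a = 9.
Step 2: add_9(1) = 9 + 1 = 10, called twice.
Step 3: result = 10 + 10 = 20

The answer is 20.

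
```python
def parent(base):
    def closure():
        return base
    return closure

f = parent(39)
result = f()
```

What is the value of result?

Step 1: parent(39) creates closure capturing base = 39.
Step 2: f() returns the captured base = 39.
Step 3: result = 39

The answer is 39.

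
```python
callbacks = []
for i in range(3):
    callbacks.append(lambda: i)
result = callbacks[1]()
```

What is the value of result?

Step 1: The loop creates 3 lambdas, all referencing the same variable i.
Step 2: After the loop, i = 2 (final value).
Step 3: callbacks[1]() looks up i at call time and finds 2. This is the late binding gotcha. result = 2

The answer is 2.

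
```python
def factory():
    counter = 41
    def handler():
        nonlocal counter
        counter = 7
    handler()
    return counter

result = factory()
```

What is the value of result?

Step 1: factory() sets counter = 41.
Step 2: handler() uses nonlocal to reassign counter = 7.
Step 3: result = 7

The answer is 7.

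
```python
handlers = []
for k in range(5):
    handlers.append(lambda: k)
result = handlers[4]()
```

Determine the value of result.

Step 1: The loop creates 5 lambdas, all referencing the same variable k.
Step 2: After the loop, k = 4 (final value).
Step 3: handlers[4]() looks up k at call time and finds 4. This is the late binding gotcha. result = 4

The answer is 4.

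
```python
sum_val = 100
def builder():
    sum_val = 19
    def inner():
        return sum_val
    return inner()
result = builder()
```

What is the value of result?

Step 1: sum_val = 100 globally, but builder() defines sum_val = 19 locally.
Step 2: inner() looks up sum_val. Not in local scope, so checks enclosing scope (builder) and finds sum_val = 19.
Step 3: result = 19

The answer is 19.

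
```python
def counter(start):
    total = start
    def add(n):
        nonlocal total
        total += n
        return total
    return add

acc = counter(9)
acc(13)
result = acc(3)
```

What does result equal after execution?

Step 1: counter(9) creates closure with total = 9.
Step 2: First acc(13): total = 9 + 13 = 22.
Step 3: Second acc(3): total = 22 + 3 = 25. result = 25

The answer is 25.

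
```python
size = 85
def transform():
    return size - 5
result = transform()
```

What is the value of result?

Step 1: size = 85 is defined globally.
Step 2: transform() looks up size from global scope = 85, then computes 85 - 5 = 80.
Step 3: result = 80

The answer is 80.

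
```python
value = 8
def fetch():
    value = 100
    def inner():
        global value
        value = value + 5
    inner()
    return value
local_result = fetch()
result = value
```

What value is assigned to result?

Step 1: Global value = 8. fetch() creates local value = 100.
Step 2: inner() declares global value and adds 5: global value = 8 + 5 = 13.
Step 3: fetch() returns its local value = 100 (unaffected by inner).
Step 4: result = global value = 13

The answer is 13.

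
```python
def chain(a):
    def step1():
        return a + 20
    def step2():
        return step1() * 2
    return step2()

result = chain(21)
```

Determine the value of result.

Step 1: chain(21) captures a = 21.
Step 2: step2() calls step1() which returns 21 + 20 = 41.
Step 3: step2() returns 41 * 2 = 82

The answer is 82.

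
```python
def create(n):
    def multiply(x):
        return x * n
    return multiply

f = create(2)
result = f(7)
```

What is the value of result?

Step 1: create(2) returns multiply closure with n = 2.
Step 2: f(7) computes 7 * 2 = 14.
Step 3: result = 14

The answer is 14.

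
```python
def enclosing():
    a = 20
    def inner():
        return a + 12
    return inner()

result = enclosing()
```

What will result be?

Step 1: enclosing() defines a = 20.
Step 2: inner() reads a = 20 from enclosing scope, returns 20 + 12 = 32.
Step 3: result = 32

The answer is 32.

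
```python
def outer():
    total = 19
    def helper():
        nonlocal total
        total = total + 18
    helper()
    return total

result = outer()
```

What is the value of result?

Step 1: outer() sets total = 19.
Step 2: helper() uses nonlocal to modify total in outer's scope: total = 19 + 18 = 37.
Step 3: outer() returns the modified total = 37

The answer is 37.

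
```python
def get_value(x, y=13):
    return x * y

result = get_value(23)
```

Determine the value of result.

Step 1: get_value(23) uses default y = 13.
Step 2: Returns 23 * 13 = 299.
Step 3: result = 299

The answer is 299.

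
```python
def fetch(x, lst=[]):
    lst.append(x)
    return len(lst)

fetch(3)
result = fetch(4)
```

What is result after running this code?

Step 1: Mutable default list persists between calls.
Step 2: First call: lst = [3], len = 1. Second call: lst = [3, 4], len = 2.
Step 3: result = 2

The answer is 2.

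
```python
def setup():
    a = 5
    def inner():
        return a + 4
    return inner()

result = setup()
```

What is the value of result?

Step 1: setup() defines a = 5.
Step 2: inner() reads a = 5 from enclosing scope, returns 5 + 4 = 9.
Step 3: result = 9

The answer is 9.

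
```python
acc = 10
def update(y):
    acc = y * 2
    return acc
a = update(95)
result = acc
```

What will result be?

Step 1: Global acc = 10.
Step 2: update(95) creates local acc = 95 * 2 = 190.
Step 3: Global acc unchanged because no global keyword. result = 10

The answer is 10.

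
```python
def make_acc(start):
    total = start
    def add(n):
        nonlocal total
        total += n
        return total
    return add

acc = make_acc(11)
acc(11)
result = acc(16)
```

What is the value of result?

Step 1: make_acc(11) creates closure with total = 11.
Step 2: First acc(11): total = 11 + 11 = 22.
Step 3: Second acc(16): total = 22 + 16 = 38. result = 38

The answer is 38.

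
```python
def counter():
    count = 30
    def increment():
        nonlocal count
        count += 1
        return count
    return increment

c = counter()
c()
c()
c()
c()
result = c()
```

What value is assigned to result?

Step 1: counter() creates closure with count = 30.
Step 2: Each c() call increments count via nonlocal. After 5 calls: 30 + 5 = 35.
Step 3: result = 35

The answer is 35.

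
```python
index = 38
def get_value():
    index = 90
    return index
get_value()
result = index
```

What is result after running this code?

Step 1: Global index = 38.
Step 2: get_value() creates local index = 90 (shadow, not modification).
Step 3: After get_value() returns, global index is unchanged. result = 38

The answer is 38.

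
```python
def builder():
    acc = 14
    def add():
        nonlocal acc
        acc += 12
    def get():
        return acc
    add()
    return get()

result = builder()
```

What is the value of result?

Step 1: acc = 14. add() modifies it via nonlocal, get() reads it.
Step 2: add() makes acc = 14 + 12 = 26.
Step 3: get() returns 26. result = 26

The answer is 26.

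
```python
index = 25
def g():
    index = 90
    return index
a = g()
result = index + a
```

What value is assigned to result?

Step 1: Global index = 25. g() returns local index = 90.
Step 2: a = 90. Global index still = 25.
Step 3: result = 25 + 90 = 115

The answer is 115.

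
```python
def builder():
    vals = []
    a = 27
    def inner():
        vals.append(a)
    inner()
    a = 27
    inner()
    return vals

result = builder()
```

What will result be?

Step 1: a = 27. inner() appends current a to vals.
Step 2: First inner(): appends 27. Then a = 27.
Step 3: Second inner(): appends 27 (closure sees updated a). result = [27, 27]

The answer is [27, 27].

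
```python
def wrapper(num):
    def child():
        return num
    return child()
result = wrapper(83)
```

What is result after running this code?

Step 1: wrapper(83) binds parameter num = 83.
Step 2: child() looks up num in enclosing scope and finds the parameter num = 83.
Step 3: result = 83

The answer is 83.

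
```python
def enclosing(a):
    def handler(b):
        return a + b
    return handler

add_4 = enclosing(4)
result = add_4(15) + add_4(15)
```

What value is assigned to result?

Step 1: add_4 captures a = 4.
Step 2: add_4(15) = 4 + 15 = 19, called twice.
Step 3: result = 19 + 19 = 38

The answer is 38.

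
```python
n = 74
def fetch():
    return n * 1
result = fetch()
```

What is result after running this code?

Step 1: n = 74 is defined globally.
Step 2: fetch() looks up n from global scope = 74, then computes 74 * 1 = 74.
Step 3: result = 74

The answer is 74.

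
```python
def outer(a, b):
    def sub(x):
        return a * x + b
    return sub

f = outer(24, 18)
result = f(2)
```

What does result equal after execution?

Step 1: outer(24, 18) captures a = 24, b = 18.
Step 2: f(2) computes 24 * 2 + 18 = 66.
Step 3: result = 66

The answer is 66.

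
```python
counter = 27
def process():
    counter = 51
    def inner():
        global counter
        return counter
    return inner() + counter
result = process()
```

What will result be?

Step 1: Global counter = 27. process() shadows with local counter = 51.
Step 2: inner() uses global keyword, so inner() returns global counter = 27.
Step 3: process() returns 27 + 51 = 78

The answer is 78.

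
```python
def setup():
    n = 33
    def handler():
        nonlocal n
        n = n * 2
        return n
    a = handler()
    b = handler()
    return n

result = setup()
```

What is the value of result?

Step 1: n starts at 33.
Step 2: First handler(): n = 33 * 2 = 66.
Step 3: Second handler(): n = 66 * 2 = 132.
Step 4: result = 132

The answer is 132.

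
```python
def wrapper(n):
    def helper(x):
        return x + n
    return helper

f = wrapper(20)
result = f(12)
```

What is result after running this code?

Step 1: wrapper(20) creates a closure that captures n = 20.
Step 2: f(12) calls the closure with x = 12, returning 12 + 20 = 32.
Step 3: result = 32

The answer is 32.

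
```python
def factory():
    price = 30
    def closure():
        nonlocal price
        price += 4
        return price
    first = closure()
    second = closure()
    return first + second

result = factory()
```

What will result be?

Step 1: price starts at 30.
Step 2: First call: price = 30 + 4 = 34, returns 34.
Step 3: Second call: price = 34 + 4 = 38, returns 38.
Step 4: result = 34 + 38 = 72

The answer is 72.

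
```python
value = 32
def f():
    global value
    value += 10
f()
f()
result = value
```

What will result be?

Step 1: value = 32.
Step 2: First f(): value = 32 + 10 = 42.
Step 3: Second f(): value = 42 + 10 = 52. result = 52

The answer is 52.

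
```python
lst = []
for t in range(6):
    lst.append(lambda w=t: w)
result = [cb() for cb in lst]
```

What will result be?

Step 1: Default arg w=t captures t at each iteration.
Step 2: Each lambda has its own default: 0, 1, ..., 5.
Step 3: result = [0, 1, 2, 3, 4, 5]

The answer is [0, 1, 2, 3, 4, 5].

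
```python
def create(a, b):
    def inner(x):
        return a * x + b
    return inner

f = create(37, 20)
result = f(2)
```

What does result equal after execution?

Step 1: create(37, 20) captures a = 37, b = 20.
Step 2: f(2) computes 37 * 2 + 20 = 94.
Step 3: result = 94

The answer is 94.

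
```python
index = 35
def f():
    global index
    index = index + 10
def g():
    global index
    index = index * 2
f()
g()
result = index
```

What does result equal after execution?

Step 1: index = 35.
Step 2: f() adds 10: index = 35 + 10 = 45.
Step 3: g() doubles: index = 45 * 2 = 90.
Step 4: result = 90

The answer is 90.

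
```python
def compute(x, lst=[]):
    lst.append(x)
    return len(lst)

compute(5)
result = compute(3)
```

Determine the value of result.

Step 1: Mutable default list persists between calls.
Step 2: First call: lst = [5], len = 1. Second call: lst = [5, 3], len = 2.
Step 3: result = 2

The answer is 2.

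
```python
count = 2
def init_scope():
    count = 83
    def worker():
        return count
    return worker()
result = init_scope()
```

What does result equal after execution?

Step 1: count = 2 globally, but init_scope() defines count = 83 locally.
Step 2: worker() looks up count. Not in local scope, so checks enclosing scope (init_scope) and finds count = 83.
Step 3: result = 83

The answer is 83.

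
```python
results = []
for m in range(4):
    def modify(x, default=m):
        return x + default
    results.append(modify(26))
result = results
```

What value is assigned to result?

Step 1: Default argument default=m is evaluated at function definition time.
Step 2: Each iteration creates modify with default = current m value.
Step 3: modify(26) returns 26 + default. results = [26, 27, 28, 29]

The answer is [26, 27, 28, 29].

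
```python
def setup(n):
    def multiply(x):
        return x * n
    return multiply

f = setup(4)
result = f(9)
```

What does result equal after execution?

Step 1: setup(4) returns multiply closure with n = 4.
Step 2: f(9) computes 9 * 4 = 36.
Step 3: result = 36

The answer is 36.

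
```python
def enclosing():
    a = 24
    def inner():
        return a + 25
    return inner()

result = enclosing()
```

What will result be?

Step 1: enclosing() defines a = 24.
Step 2: inner() reads a = 24 from enclosing scope, returns 24 + 25 = 49.
Step 3: result = 49

The answer is 49.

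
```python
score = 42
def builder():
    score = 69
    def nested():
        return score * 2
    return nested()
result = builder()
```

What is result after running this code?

Step 1: builder() shadows global score with score = 69.
Step 2: nested() finds score = 69 in enclosing scope, computes 69 * 2 = 138.
Step 3: result = 138

The answer is 138.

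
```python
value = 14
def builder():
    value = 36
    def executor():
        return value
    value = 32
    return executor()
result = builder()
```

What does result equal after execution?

Step 1: builder() sets value = 36, then later value = 32.
Step 2: executor() is called after value is reassigned to 32. Closures capture variables by reference, not by value.
Step 3: result = 32

The answer is 32.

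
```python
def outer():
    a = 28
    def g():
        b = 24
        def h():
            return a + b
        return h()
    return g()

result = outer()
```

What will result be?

Step 1: outer() defines a = 28. g() defines b = 24.
Step 2: h() accesses both from enclosing scopes: a = 28, b = 24.
Step 3: result = 28 + 24 = 52

The answer is 52.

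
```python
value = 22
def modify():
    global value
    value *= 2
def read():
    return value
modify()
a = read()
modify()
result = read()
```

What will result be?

Step 1: value = 22.
Step 2: First modify(): value = 22 * 2 = 44.
Step 3: Second modify(): value = 44 * 2 = 88.
Step 4: read() returns 88

The answer is 88.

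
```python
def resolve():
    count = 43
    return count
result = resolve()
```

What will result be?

Step 1: resolve() defines count = 43 in its local scope.
Step 2: return count finds the local variable count = 43.
Step 3: result = 43

The answer is 43.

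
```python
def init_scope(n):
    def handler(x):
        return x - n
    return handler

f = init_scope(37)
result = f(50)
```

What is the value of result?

Step 1: init_scope(37) creates a closure capturing n = 37.
Step 2: f(50) computes 50 - 37 = 13.
Step 3: result = 13

The answer is 13.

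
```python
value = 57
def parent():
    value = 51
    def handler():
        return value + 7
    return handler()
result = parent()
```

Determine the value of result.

Step 1: parent() shadows global value with value = 51.
Step 2: handler() finds value = 51 in enclosing scope, computes 51 + 7 = 58.
Step 3: result = 58

The answer is 58.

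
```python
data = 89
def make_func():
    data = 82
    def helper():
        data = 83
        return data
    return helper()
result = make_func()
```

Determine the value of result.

Step 1: Three scopes define data: global (89), make_func (82), helper (83).
Step 2: helper() has its own local data = 83, which shadows both enclosing and global.
Step 3: result = 83 (local wins in LEGB)

The answer is 83.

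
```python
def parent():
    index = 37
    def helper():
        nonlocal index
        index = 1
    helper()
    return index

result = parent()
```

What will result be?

Step 1: parent() sets index = 37.
Step 2: helper() uses nonlocal to reassign index = 1.
Step 3: result = 1

The answer is 1.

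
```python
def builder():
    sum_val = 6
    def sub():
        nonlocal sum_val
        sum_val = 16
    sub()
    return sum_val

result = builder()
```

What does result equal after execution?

Step 1: builder() sets sum_val = 6.
Step 2: sub() uses nonlocal to reassign sum_val = 16.
Step 3: result = 16

The answer is 16.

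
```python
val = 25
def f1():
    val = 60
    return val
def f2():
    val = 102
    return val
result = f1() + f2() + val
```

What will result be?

Step 1: Each function shadows global val with its own local.
Step 2: f1() returns 60, f2() returns 102.
Step 3: Global val = 25 is unchanged. result = 60 + 102 + 25 = 187

The answer is 187.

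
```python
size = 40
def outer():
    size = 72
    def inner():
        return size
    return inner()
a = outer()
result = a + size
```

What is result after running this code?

Step 1: outer() has local size = 72. inner() reads from enclosing.
Step 2: outer() returns 72. Global size = 40 unchanged.
Step 3: result = 72 + 40 = 112

The answer is 112.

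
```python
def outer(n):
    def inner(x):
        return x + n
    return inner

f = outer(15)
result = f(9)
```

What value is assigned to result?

Step 1: outer(15) creates a closure that captures n = 15.
Step 2: f(9) calls the closure with x = 9, returning 9 + 15 = 24.
Step 3: result = 24

The answer is 24.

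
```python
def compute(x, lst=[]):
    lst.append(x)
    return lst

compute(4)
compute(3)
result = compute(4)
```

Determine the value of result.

Step 1: Mutable default argument gotcha! The list [] is created once.
Step 2: Each call appends to the SAME list: [4], [4, 3], [4, 3, 4].
Step 3: result = [4, 3, 4]

The answer is [4, 3, 4].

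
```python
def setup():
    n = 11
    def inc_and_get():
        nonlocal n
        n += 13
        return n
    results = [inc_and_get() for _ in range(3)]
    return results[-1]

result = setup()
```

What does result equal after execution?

Step 1: n = 11.
Step 2: Three calls to inc_and_get(), each adding 13.
Step 3: Last value = 11 + 13 * 3 = 50

The answer is 50.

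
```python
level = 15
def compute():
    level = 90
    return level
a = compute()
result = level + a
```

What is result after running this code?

Step 1: Global level = 15. compute() returns local level = 90.
Step 2: a = 90. Global level still = 15.
Step 3: result = 15 + 90 = 105

The answer is 105.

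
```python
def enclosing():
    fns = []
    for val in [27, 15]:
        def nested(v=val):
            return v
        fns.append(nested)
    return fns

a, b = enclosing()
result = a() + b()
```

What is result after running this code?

Step 1: Default argument v=val captures val at each iteration.
Step 2: a() returns 27 (captured at first iteration), b() returns 15 (captured at second).
Step 3: result = 27 + 15 = 42

The answer is 42.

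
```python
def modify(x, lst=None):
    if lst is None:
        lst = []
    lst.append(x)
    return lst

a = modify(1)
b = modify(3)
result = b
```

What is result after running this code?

Step 1: None default with guard creates a NEW list each call.
Step 2: a = [1] (fresh list). b = [3] (another fresh list).
Step 3: result = [3] (this is the fix for mutable default)

The answer is [3].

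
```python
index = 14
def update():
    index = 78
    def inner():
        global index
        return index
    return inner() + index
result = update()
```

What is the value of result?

Step 1: Global index = 14. update() shadows with local index = 78.
Step 2: inner() uses global keyword, so inner() returns global index = 14.
Step 3: update() returns 14 + 78 = 92

The answer is 92.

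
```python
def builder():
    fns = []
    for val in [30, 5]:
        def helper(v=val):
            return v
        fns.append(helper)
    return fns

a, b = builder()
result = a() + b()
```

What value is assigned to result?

Step 1: Default argument v=val captures val at each iteration.
Step 2: a() returns 30 (captured at first iteration), b() returns 5 (captured at second).
Step 3: result = 30 + 5 = 35

The answer is 35.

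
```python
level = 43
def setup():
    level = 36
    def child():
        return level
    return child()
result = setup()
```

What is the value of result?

Step 1: level = 43 globally, but setup() defines level = 36 locally.
Step 2: child() looks up level. Not in local scope, so checks enclosing scope (setup) and finds level = 36.
Step 3: result = 36

The answer is 36.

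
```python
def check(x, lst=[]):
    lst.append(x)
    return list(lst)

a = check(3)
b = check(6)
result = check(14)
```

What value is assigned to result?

Step 1: Default list is shared. list() creates copies for return values.
Step 2: Internal list grows: [3] -> [3, 6] -> [3, 6, 14].
Step 3: result = [3, 6, 14]

The answer is [3, 6, 14].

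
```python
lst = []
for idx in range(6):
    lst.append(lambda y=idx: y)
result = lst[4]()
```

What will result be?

Step 1: Default argument y=idx captures idx's value at each iteration.
Step 2: lst[4] captured y = 4 when idx was 4.
Step 3: result = 4

The answer is 4.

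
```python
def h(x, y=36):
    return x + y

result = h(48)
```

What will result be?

Step 1: h(48) uses default y = 36.
Step 2: Returns 48 + 36 = 84.
Step 3: result = 84

The answer is 84.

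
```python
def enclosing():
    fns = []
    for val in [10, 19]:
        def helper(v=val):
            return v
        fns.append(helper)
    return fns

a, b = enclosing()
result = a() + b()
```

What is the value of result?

Step 1: Default argument v=val captures val at each iteration.
Step 2: a() returns 10 (captured at first iteration), b() returns 19 (captured at second).
Step 3: result = 10 + 19 = 29

The answer is 29.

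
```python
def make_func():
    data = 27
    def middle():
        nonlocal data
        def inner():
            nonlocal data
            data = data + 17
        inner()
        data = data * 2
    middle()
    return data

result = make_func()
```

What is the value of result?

Step 1: data = 27.
Step 2: inner() adds 17: data = 27 + 17 = 44.
Step 3: middle() doubles: data = 44 * 2 = 88.
Step 4: result = 88

The answer is 88.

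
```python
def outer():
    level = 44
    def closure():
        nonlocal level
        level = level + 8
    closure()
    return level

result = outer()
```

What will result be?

Step 1: outer() sets level = 44.
Step 2: closure() uses nonlocal to modify level in outer's scope: level = 44 + 8 = 52.
Step 3: outer() returns the modified level = 52

The answer is 52.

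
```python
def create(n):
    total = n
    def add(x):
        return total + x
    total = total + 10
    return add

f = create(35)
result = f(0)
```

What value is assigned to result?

Step 1: create(35) sets total = 35, then total = 35 + 10 = 45.
Step 2: Closures capture by reference, so add sees total = 45.
Step 3: f(0) returns 45 + 0 = 45

The answer is 45.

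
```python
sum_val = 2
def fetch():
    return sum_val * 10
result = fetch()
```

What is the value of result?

Step 1: sum_val = 2 is defined globally.
Step 2: fetch() looks up sum_val from global scope = 2, then computes 2 * 10 = 20.
Step 3: result = 20

The answer is 20.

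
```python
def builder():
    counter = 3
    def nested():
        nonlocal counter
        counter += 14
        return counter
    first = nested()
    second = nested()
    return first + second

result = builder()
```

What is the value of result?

Step 1: counter starts at 3.
Step 2: First call: counter = 3 + 14 = 17, returns 17.
Step 3: Second call: counter = 17 + 14 = 31, returns 31.
Step 4: result = 17 + 31 = 48

The answer is 48.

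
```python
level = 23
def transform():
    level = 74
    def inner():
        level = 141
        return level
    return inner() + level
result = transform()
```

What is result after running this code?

Step 1: transform() has local level = 74. inner() has local level = 141.
Step 2: inner() returns its local level = 141.
Step 3: transform() returns 141 + its own level (74) = 215

The answer is 215.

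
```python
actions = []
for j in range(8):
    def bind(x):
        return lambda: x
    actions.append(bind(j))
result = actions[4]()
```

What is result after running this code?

Step 1: bind(j) creates a new scope capturing x = j at call time.
Step 2: actions[4] = bind(4), so its lambda captures x = 4.
Step 3: result = 4 (closure factory fixes late binding)

The answer is 4.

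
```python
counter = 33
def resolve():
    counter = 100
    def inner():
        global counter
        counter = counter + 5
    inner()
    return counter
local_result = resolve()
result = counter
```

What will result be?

Step 1: Global counter = 33. resolve() creates local counter = 100.
Step 2: inner() declares global counter and adds 5: global counter = 33 + 5 = 38.
Step 3: resolve() returns its local counter = 100 (unaffected by inner).
Step 4: result = global counter = 38

The answer is 38.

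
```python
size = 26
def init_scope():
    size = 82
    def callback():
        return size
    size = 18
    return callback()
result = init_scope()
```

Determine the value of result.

Step 1: init_scope() sets size = 82, then later size = 18.
Step 2: callback() is called after size is reassigned to 18. Closures capture variables by reference, not by value.
Step 3: result = 18

The answer is 18.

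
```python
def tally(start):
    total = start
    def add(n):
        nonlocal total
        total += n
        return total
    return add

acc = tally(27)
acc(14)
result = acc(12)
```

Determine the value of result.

Step 1: tally(27) creates closure with total = 27.
Step 2: First acc(14): total = 27 + 14 = 41.
Step 3: Second acc(12): total = 41 + 12 = 53. result = 53

The answer is 53.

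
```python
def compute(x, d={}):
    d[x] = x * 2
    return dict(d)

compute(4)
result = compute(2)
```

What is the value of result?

Step 1: Mutable default dict is shared across calls.
Step 2: First call adds 4: 8. Second call adds 2: 4.
Step 3: result = {4: 8, 2: 4}

The answer is {4: 8, 2: 4}.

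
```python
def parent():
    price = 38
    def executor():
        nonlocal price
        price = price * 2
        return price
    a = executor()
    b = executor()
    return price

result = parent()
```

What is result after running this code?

Step 1: price starts at 38.
Step 2: First executor(): price = 38 * 2 = 76.
Step 3: Second executor(): price = 76 * 2 = 152.
Step 4: result = 152

The answer is 152.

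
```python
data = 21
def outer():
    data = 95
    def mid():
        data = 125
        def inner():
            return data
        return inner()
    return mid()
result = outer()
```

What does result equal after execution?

Step 1: Three levels of shadowing: global 21, outer 95, mid 125.
Step 2: inner() finds data = 125 in enclosing mid() scope.
Step 3: result = 125

The answer is 125.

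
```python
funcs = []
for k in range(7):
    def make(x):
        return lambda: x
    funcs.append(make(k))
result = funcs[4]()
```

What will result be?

Step 1: make(k) creates a new scope capturing x = k at call time.
Step 2: funcs[4] = make(4), so its lambda captures x = 4.
Step 3: result = 4 (closure factory fixes late binding)

The answer is 4.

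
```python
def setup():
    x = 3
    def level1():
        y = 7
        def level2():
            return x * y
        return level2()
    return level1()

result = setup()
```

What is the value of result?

Step 1: x = 3 in setup. y = 7 in level1.
Step 2: level2() reads x = 3 and y = 7 from enclosing scopes.
Step 3: result = 3 * 7 = 21

The answer is 21.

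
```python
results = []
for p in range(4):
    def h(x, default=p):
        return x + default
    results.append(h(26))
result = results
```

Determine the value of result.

Step 1: Default argument default=p is evaluated at function definition time.
Step 2: Each iteration creates h with default = current p value.
Step 3: h(26) returns 26 + default. results = [26, 27, 28, 29]

The answer is [26, 27, 28, 29].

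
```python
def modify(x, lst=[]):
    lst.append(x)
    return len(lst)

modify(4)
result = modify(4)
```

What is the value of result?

Step 1: Mutable default list persists between calls.
Step 2: First call: lst = [4], len = 1. Second call: lst = [4, 4], len = 2.
Step 3: result = 2

The answer is 2.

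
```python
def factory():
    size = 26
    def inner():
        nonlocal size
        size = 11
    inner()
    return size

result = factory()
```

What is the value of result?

Step 1: factory() sets size = 26.
Step 2: inner() uses nonlocal to reassign size = 11.
Step 3: result = 11

The answer is 11.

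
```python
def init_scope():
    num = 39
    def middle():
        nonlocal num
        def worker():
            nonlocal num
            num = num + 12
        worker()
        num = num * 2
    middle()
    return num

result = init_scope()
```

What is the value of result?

Step 1: num = 39.
Step 2: worker() adds 12: num = 39 + 12 = 51.
Step 3: middle() doubles: num = 51 * 2 = 102.
Step 4: result = 102

The answer is 102.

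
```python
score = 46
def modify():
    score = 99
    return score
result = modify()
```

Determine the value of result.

Step 1: Global score = 46.
Step 2: modify() creates local score = 99, shadowing the global.
Step 3: Returns local score = 99. result = 99

The answer is 99.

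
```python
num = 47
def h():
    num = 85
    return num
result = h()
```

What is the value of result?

Step 1: Global num = 47.
Step 2: h() creates local num = 85, shadowing the global.
Step 3: Returns local num = 85. result = 85

The answer is 85.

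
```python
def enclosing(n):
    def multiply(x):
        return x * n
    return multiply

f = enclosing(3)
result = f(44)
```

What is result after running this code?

Step 1: enclosing(3) returns multiply closure with n = 3.
Step 2: f(44) computes 44 * 3 = 132.
Step 3: result = 132

The answer is 132.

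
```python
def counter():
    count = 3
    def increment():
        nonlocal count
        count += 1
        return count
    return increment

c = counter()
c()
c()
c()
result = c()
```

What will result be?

Step 1: counter() creates closure with count = 3.
Step 2: Each c() call increments count via nonlocal. After 4 calls: 3 + 4 = 7.
Step 3: result = 7

The answer is 7.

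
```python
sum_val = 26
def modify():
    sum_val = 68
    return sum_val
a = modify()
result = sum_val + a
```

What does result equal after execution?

Step 1: Global sum_val = 26. modify() returns local sum_val = 68.
Step 2: a = 68. Global sum_val still = 26.
Step 3: result = 26 + 68 = 94

The answer is 94.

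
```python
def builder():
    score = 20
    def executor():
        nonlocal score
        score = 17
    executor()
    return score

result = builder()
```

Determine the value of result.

Step 1: builder() sets score = 20.
Step 2: executor() uses nonlocal to reassign score = 17.
Step 3: result = 17

The answer is 17.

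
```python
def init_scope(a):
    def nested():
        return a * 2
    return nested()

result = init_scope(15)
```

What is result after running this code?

Step 1: init_scope(15) binds parameter a = 15.
Step 2: nested() accesses a = 15 from enclosing scope.
Step 3: result = 15 * 2 = 30

The answer is 30.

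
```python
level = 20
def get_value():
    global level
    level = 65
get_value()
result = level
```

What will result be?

Step 1: level = 20 globally.
Step 2: get_value() declares global level and sets it to 65.
Step 3: After get_value(), global level = 65. result = 65

The answer is 65.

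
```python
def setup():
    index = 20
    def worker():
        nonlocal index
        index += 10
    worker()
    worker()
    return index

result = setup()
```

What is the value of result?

Step 1: index starts at 20.
Step 2: worker() is called 2 times, each adding 10.
Step 3: index = 20 + 10 * 2 = 40

The answer is 40.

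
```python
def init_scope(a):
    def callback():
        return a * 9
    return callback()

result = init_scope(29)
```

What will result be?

Step 1: init_scope(29) binds parameter a = 29.
Step 2: callback() accesses a = 29 from enclosing scope.
Step 3: result = 29 * 9 = 261

The answer is 261.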